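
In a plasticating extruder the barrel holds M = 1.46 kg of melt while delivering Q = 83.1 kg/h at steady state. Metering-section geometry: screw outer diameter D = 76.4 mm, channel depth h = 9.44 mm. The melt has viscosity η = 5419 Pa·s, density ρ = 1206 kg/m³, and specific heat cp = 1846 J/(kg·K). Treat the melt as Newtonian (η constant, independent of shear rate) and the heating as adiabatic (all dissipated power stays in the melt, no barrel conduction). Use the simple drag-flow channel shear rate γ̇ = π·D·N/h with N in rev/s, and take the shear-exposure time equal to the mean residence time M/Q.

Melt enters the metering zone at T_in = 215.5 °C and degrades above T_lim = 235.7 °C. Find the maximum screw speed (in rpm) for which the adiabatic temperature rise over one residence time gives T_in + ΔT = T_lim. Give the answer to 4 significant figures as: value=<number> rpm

value=27.03 rpm

Convert throughput: Q = 83.1 kg/h = 83.1/3600 = 0.0230833 kg/s
Mean residence time: t_res = M/Q_s = 1.46 kg / 0.0230833 kg/s = 63.2491 s
D = 76.4 mm = 0.0764 m;  h = 9.44 mm = 0.00944 m
ΔT_a = T_lim − T_in = 235.7 °C − 215.5 °C = 20.2 K
γ̇_max² = ΔT_a·ρ·cp / (η·t_res) = [20.2 × 1206 × 1846] / [5419 × 63.2491] = 131.207 s⁻²
Take the square root: γ̇_max = √(131.207) = 11.4546 s⁻¹
N_max = γ̇_max h / (πD) = 11.4546·0.00944/(π·0.0764) = 0.450513 rev/s → ×60 = 27.0308 rpm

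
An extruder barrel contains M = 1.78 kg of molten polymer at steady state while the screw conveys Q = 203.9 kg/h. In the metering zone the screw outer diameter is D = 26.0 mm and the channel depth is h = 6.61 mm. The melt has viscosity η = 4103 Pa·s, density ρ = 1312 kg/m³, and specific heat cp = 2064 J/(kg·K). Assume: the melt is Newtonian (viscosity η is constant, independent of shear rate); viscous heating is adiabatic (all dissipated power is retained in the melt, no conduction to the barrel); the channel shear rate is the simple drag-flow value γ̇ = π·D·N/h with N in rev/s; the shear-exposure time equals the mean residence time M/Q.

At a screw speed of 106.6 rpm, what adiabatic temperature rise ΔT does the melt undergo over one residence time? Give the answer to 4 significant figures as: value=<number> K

Convert throughput: Q = 203.9 kg/h = 203.9/3600 = 0.0566389 kg/s
t_res = M / Q_s = 1.78 / 0.0566389 = 31.4272 s
Convert to SI: D = 0.026 m, h = 0.00661 m, N = 106.6/60 = 1.77667 rev/s
γ̇ = π·D·N / h = π · 0.026 · 1.77667 / 0.00661 = 21.9547 s⁻¹
ΔT = η·γ̇²·t_res / (ρ·cp) = 4103 · (21.9547)² · 31.4272 / (1312 · 2064) = 22.9519 K

value=22.95 K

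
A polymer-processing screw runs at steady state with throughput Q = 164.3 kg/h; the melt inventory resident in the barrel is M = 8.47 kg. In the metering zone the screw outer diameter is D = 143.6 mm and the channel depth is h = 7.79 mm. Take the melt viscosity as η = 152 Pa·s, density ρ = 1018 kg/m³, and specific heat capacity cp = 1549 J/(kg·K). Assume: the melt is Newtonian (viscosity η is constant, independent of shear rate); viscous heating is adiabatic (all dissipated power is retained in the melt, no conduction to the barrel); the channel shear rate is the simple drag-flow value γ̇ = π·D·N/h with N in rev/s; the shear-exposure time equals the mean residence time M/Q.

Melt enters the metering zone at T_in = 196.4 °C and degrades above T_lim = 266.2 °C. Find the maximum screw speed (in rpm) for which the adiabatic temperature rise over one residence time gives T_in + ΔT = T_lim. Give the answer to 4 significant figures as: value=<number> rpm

value=64.72 rpm

Convert throughput: Q = 164.3 kg/h = 164.3/3600 = 0.0456389 kg/s
Mean residence time: t_res = M/Q_s = 8.47 kg / 0.0456389 kg/s = 185.587 s
D = 143.6 mm = 0.1436 m;  h = 7.79 mm = 0.00779 m
ΔT_a = T_lim − T_in = 266.2 °C − 196.4 °C = 69.8 K
γ̇_max² = ΔT_a·ρ·cp / (η·t_res) = [69.8 × 1018 × 1549] / [152 × 185.587] = 3901.78 s⁻²
γ̇_max = sqrt(3901.78) = 62.4642 s⁻¹
Solve γ̇ = πDN/h for N: N_max = γ̇_max·h/(π·D) = 62.4642 × 0.00779 / (π × 0.1436) = 1.07861 rev/s = 64.7166 rpm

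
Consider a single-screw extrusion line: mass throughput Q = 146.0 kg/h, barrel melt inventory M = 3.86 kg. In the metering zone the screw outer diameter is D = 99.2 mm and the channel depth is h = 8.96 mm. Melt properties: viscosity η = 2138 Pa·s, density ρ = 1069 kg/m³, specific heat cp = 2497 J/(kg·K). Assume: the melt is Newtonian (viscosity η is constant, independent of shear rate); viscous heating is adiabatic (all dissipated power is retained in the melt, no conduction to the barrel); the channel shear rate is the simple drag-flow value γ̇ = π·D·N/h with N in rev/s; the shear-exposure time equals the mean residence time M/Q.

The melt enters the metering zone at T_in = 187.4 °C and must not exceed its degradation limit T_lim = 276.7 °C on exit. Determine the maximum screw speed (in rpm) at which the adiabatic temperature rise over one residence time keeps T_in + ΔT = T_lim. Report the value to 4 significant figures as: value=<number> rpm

Convert throughput: Q = 146.0 kg/h = 146.0/3600 = 0.0405556 kg/s
t_res = M / Q_s = 3.86 / 0.0405556 = 95.1781 s
D = 99.2 mm = 0.0992 m;  h = 8.96 mm = 0.00896 m
ΔT_a = T_lim − T_in = 276.7 − 187.4 = 89.3 K
γ̇_max² = ΔT_a·ρ·cp / (η·t_res) = [89.3 × 1069 × 2497] / [2138 × 95.1781] = 1171.39 s⁻²
Take the square root: γ̇_max = √(1171.39) = 34.2256 s⁻¹
N_max = γ̇_max·h / (π·D) = 34.2256 · 0.00896 / (π · 0.0992) = 0.984007 rev/s = 59.0404 rpm

value=59.04 rpm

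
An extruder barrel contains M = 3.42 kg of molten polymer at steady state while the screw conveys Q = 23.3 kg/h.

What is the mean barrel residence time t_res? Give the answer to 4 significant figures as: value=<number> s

Convert throughput: Q = 23.3 kg/h = 23.3/3600 = 0.00647222 kg/s
t_res = M / Q_s = 3.42 / 0.00647222 = 528.412 s

value=528.4 s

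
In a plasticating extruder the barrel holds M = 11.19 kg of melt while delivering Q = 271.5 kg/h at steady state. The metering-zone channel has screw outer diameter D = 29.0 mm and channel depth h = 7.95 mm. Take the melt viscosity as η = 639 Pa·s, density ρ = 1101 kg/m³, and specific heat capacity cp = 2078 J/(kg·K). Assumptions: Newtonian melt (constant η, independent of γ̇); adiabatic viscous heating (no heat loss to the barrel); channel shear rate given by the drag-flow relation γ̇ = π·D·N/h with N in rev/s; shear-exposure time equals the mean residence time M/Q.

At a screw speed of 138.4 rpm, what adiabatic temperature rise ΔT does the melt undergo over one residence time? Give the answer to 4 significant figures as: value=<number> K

value=28.96 K

Throughput in SI: Q_s = 271.5 kg/h ÷ 3600 s/h = 0.0754167 kg/s
t_res = M / Q_s = 11.19 ÷ 0.0754167 = 148.376 s
Geometry in metres: D = 29.0 mm → 0.029 m, h = 7.95 mm → 0.00795 m; screw speed N = 138.4 rpm = 2.30667 rev/s
Shear rate: γ̇ = πDN/h = π·0.029·2.30667/0.00795 = 26.4342 s⁻¹
ΔT = η·γ̇²·t_res / (ρ·cp) = 639 · (26.4342)² · 148.376 / (1101 · 2078) = 28.9576 K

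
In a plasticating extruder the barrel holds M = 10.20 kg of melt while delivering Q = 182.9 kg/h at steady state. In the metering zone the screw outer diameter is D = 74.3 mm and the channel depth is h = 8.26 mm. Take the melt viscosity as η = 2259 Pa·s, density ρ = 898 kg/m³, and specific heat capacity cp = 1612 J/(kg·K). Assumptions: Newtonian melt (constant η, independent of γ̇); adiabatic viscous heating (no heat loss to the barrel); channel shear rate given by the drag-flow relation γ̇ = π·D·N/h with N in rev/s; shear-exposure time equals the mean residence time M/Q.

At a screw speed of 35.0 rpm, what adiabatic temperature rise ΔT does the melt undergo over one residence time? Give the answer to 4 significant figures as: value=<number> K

Throughput in SI: Q_s = 182.9 kg/h ÷ 3600 s/h = 0.0508056 kg/s
t_res = M / Q_s = 10.20 / 0.0508056 = 200.765 s
Geometry in metres: D = 74.3 mm → 0.0743 m, h = 8.26 mm → 0.00826 m; screw speed N = 35.0 rpm = 0.583333 rev/s
γ̇ = π D N / h = (π)(0.0743)(0.583333) / 0.00826 = 16.4845 s⁻¹
Adiabatic rise: ΔT = η γ̇² t_res / (ρ cp) = 2259·(16.4845)²·200.765 / (898·1612) = 85.1363 K

value=85.14 K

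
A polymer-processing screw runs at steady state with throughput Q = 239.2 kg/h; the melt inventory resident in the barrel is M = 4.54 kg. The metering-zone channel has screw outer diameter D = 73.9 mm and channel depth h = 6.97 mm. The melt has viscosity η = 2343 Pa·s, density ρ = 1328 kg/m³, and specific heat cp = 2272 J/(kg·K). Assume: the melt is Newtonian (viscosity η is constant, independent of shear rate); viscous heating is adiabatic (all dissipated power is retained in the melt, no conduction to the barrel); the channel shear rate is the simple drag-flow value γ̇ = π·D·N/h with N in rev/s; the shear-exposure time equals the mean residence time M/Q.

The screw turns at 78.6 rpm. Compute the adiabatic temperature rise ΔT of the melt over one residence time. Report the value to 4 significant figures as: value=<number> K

Convert throughput: Q = 239.2 kg/h = 239.2/3600 = 0.0664444 kg/s
t_res = M / Q_s = 4.54 / 0.0664444 = 68.3278 s
Convert to SI: D = 0.0739 m, h = 0.00697 m, N = 78.6/60 = 1.31 rev/s
Shear rate: γ̇ = πDN/h = π·0.0739·1.31/0.00697 = 43.6348 s⁻¹
Adiabatic rise: ΔT = η γ̇² t_res / (ρ cp) = 2343·(43.6348)²·68.3278 / (1328·2272) = 101.025 K

value=101.0 K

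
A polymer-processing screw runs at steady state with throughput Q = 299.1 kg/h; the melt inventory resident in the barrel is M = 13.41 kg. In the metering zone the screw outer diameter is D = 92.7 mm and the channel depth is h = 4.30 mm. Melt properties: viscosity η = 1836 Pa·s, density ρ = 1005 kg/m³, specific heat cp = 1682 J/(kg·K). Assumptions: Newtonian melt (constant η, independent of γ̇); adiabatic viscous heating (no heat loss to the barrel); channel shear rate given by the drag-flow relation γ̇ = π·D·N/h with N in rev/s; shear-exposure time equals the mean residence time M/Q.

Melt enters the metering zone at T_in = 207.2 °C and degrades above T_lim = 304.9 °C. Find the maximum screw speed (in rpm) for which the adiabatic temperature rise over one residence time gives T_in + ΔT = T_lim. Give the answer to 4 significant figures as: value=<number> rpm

Convert throughput: Q = 299.1 kg/h = 299.1/3600 = 0.0830833 kg/s
Mean residence time: t_res = M/Q_s = 13.41 kg / 0.0830833 kg/s = 161.404 s
Convert to metres: D = 0.0927 m, h = 0.0043 m
ΔT_a = T_lim − T_in = 304.9 − 207.2 = 97.7 K
γ̇_max² = ΔT_a·ρ·cp/(η·t_res) = 97.7·1005·1682/(1836·161.404) = 557.313 s⁻²
γ̇_max = √557.313 = 23.6075 s⁻¹
N_max = γ̇_max h / (πD) = 23.6075·0.0043/(π·0.0927) = 0.348569 rev/s → ×60 = 20.9141 rpm

value=20.91 rpm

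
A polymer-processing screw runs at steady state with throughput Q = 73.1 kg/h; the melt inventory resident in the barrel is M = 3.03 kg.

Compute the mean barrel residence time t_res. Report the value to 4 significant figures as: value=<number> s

Throughput in SI: Q_s = 73.1 kg/h ÷ 3600 s/h = 0.0203056 kg/s
t_res = M / Q_s = 3.03 ÷ 0.0203056 = 149.22 s

value=149.2 s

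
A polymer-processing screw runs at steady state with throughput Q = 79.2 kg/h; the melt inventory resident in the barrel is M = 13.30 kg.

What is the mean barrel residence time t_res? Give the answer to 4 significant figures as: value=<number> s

value=604.5 s

Convert throughput: Q = 79.2 kg/h = 79.2/3600 = 0.022 kg/s
t_res = M / Q_s = 13.30 ÷ 0.022 = 604.545 s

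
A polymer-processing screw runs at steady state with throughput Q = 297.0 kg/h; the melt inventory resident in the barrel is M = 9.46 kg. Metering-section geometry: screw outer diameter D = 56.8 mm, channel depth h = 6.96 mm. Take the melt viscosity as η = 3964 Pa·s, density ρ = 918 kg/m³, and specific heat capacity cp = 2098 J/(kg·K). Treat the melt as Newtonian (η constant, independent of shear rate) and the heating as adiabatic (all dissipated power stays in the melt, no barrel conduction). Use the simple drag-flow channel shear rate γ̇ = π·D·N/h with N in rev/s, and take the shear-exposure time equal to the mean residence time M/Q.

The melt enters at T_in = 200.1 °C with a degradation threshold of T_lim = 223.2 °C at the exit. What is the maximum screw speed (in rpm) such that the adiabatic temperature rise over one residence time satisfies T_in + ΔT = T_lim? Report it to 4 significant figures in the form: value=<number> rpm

value=23.15 rpm

Q_s = Q / 3600 = 297.0 / 3600 = 0.0825 kg/s
t_res = M / Q_s = 9.46 ÷ 0.0825 = 114.667 s
Convert to metres: D = 0.0568 m, h = 0.00696 m
ΔT_a = T_lim − T_in = 223.2 − 200.1 = 23.1 K
γ̇_max² = ΔT_a·ρ·cp / (η·t_res) = [23.1 × 918 × 2098] / [3964 × 114.667] = 97.879 s⁻²
Take the square root: γ̇_max = √(97.879) = 9.89338 s⁻¹
Solve γ̇ = πDN/h for N: N_max = γ̇_max·h/(π·D) = 9.89338 × 0.00696 / (π × 0.0568) = 0.385883 rev/s = 23.153 rpm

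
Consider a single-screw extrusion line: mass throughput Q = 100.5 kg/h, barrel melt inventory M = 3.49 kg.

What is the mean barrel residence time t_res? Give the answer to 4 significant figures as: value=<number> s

Throughput in SI: Q_s = 100.5 kg/h ÷ 3600 s/h = 0.0279167 kg/s
Mean residence time: t_res = M/Q_s = 3.49 kg / 0.0279167 kg/s = 125.015 s

value=125.0 s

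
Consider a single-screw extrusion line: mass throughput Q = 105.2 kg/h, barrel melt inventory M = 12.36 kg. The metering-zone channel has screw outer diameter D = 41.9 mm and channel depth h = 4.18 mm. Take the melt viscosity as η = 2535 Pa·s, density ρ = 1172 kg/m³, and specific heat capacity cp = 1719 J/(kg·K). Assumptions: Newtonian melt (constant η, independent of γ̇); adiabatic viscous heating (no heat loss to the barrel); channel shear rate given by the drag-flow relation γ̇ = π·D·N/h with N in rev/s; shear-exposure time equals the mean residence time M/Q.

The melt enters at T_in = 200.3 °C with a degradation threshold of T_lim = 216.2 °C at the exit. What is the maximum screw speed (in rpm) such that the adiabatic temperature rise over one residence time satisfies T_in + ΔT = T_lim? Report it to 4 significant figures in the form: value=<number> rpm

value=10.41 rpm

Convert throughput: Q = 105.2 kg/h = 105.2/3600 = 0.0292222 kg/s
t_res = M / Q_s = 12.36 ÷ 0.0292222 = 422.966 s
Geometry in SI: D = 41.9 mm → 0.0419 m, h = 4.18 mm → 0.00418 m
Allowable rise: ΔT_a = T_lim − T_in = 216.2 − 200.3 = 15.9 K
γ̇_max² = ΔT_a·ρ·cp / (η·t_res) = [15.9 × 1172 × 1719] / [2535 × 422.966] = 29.8757 s⁻²
Take the square root: γ̇_max = √(29.8757) = 5.46586 s⁻¹
N_max = γ̇_max h / (πD) = 5.46586·0.00418/(π·0.0419) = 0.173569 rev/s → ×60 = 10.4141 rpm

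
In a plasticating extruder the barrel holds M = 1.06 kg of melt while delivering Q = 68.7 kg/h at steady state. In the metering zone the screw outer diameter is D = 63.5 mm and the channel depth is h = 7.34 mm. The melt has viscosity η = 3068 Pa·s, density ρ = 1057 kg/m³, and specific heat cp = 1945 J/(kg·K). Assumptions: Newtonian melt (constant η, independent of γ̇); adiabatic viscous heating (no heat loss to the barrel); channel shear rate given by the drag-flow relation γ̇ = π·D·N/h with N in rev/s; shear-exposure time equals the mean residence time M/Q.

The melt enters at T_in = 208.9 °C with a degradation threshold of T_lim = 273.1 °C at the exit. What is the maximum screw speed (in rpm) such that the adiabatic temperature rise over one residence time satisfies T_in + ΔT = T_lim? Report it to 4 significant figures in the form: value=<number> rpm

value=61.44 rpm

Q_s = Q / 3600 = 68.7 / 3600 = 0.0190833 kg/s
t_res = M / Q_s = 1.06 ÷ 0.0190833 = 55.5459 s
Geometry in SI: D = 63.5 mm → 0.0635 m, h = 7.34 mm → 0.00734 m
Allowable rise: ΔT_a = T_lim − T_in = 273.1 − 208.9 = 64.2 K
γ̇_max² = ΔT_a·ρ·cp/(η·t_res) = 64.2·1057·1945/(3068·55.5459) = 774.502 s⁻²
Take the square root: γ̇_max = √(774.502) = 27.8299 s⁻¹
N_max = γ̇_max·h / (π·D) = 27.8299 · 0.00734 / (π · 0.0635) = 1.02396 rev/s = 61.4377 rpm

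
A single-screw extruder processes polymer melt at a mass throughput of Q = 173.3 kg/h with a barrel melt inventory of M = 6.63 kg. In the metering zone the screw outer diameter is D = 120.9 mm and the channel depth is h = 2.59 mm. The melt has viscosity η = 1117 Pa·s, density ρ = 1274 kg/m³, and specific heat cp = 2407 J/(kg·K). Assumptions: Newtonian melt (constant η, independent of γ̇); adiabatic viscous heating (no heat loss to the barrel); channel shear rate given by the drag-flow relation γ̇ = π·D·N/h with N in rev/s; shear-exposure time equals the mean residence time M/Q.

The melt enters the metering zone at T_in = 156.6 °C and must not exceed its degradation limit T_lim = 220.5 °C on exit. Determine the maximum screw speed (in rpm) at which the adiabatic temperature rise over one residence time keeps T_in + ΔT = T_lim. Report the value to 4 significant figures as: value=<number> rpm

Convert throughput: Q = 173.3 kg/h = 173.3/3600 = 0.0481389 kg/s
Mean residence time: t_res = M/Q_s = 6.63 kg / 0.0481389 kg/s = 137.726 s
Geometry in SI: D = 120.9 mm → 0.1209 m, h = 2.59 mm → 0.00259 m
Allowable rise: ΔT_a = T_lim − T_in = 220.5 − 156.6 = 63.9 K
γ̇_max² = ΔT_a·ρ·cp/(η·t_res) = 63.9·1274·2407/(1117·137.726) = 1273.73 s⁻²
γ̇_max = √1273.73 = 35.6893 s⁻¹
Solve γ̇ = πDN/h for N: N_max = γ̇_max·h/(π·D) = 35.6893 × 0.00259 / (π × 0.1209) = 0.243367 rev/s = 14.602 rpm

value=14.60 rpm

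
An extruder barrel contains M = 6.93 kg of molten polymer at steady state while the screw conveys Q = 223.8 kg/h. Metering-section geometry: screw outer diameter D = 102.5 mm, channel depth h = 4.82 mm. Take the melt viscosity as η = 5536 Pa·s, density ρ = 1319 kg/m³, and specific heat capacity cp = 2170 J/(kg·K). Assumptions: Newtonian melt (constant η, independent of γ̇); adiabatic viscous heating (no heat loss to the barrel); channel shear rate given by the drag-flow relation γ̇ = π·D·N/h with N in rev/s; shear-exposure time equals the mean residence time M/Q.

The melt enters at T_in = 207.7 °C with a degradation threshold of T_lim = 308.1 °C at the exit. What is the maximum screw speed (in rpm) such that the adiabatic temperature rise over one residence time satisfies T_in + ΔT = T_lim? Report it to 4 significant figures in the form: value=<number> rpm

Throughput in SI: Q_s = 223.8 kg/h ÷ 3600 s/h = 0.0621667 kg/s
t_res = M / Q_s = 6.93 / 0.0621667 = 111.475 s
Geometry in SI: D = 102.5 mm → 0.1025 m, h = 4.82 mm → 0.00482 m
Allowable rise: ΔT_a = T_lim − T_in = 308.1 − 207.7 = 100.4 K
γ̇_max² = ΔT_a·ρ·cp/(η·t_res) = 100.4·1319·2170/(5536·111.475) = 465.657 s⁻²
γ̇_max = sqrt(465.657) = 21.5791 s⁻¹
Solve γ̇ = πDN/h for N: N_max = γ̇_max·h/(π·D) = 21.5791 × 0.00482 / (π × 0.1025) = 0.323003 rev/s = 19.3802 rpm

value=19.38 rpm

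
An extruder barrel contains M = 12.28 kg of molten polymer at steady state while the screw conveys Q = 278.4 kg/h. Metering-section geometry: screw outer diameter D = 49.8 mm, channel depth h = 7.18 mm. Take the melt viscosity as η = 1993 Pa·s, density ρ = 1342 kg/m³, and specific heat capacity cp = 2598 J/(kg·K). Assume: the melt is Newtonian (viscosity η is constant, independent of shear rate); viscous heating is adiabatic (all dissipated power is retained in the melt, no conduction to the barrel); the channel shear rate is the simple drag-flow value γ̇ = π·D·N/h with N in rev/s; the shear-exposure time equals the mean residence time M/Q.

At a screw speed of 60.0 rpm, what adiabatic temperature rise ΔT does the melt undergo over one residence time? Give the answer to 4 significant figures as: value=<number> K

Convert throughput: Q = 278.4 kg/h = 278.4/3600 = 0.0773333 kg/s
t_res = M / Q_s = 12.28 ÷ 0.0773333 = 158.793 s
Convert to SI: D = 0.0498 m, h = 0.00718 m, N = 60.0/60 = 1 rev/s
γ̇ = π·D·N / h = π · 0.0498 · 1 / 0.00718 = 21.7899 s⁻¹
Adiabatic rise: ΔT = η γ̇² t_res / (ρ cp) = 1993·(21.7899)²·158.793 / (1342·2598) = 43.098 K

value=43.10 K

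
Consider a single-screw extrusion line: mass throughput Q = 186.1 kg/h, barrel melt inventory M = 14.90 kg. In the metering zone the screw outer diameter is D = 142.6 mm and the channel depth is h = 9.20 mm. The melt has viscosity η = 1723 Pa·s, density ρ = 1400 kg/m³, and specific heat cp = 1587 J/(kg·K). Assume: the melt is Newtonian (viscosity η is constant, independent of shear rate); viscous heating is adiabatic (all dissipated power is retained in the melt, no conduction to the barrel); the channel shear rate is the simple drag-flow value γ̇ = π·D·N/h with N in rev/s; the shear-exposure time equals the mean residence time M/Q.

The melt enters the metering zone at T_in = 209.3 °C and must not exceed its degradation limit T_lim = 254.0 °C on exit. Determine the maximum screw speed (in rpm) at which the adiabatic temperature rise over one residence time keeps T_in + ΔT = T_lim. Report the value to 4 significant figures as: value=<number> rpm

value=17.42 rpm

Throughput in SI: Q_s = 186.1 kg/h ÷ 3600 s/h = 0.0516944 kg/s
Mean residence time: t_res = M/Q_s = 14.90 kg / 0.0516944 kg/s = 288.232 s
Convert to metres: D = 0.1426 m, h = 0.0092 m
Allowable rise: ΔT_a = T_lim − T_in = 254.0 − 209.3 = 44.7 K
Invert ΔT = ηγ̇²t_res/(ρcp) for γ̇: γ̇_max² = ΔT_a ρ cp / (η t_res) = 44.7·1400·1587 / (1723·288.232) = 199.979 s⁻²
Take the square root: γ̇_max = √(199.979) = 14.1414 s⁻¹
N_max = γ̇_max h / (πD) = 14.1414·0.0092/(π·0.1426) = 0.29041 rev/s → ×60 = 17.4246 rpm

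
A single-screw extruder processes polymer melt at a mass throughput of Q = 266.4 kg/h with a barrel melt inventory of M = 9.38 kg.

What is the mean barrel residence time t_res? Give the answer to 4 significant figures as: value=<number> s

value=126.8 s

Throughput in SI: Q_s = 266.4 kg/h ÷ 3600 s/h = 0.074 kg/s
t_res = M / Q_s = 9.38 / 0.074 = 126.757 s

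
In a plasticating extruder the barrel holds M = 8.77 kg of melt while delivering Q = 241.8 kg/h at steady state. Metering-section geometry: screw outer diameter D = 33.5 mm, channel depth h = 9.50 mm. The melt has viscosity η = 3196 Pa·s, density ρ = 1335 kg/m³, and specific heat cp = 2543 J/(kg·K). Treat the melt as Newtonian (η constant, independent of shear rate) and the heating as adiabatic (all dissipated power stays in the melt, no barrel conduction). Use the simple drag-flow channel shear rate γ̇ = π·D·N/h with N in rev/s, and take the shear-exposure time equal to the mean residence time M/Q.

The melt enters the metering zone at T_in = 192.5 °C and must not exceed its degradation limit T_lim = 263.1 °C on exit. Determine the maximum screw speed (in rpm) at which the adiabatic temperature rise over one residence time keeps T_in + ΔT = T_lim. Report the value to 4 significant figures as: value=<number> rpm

value=129.8 rpm

Throughput in SI: Q_s = 241.8 kg/h ÷ 3600 s/h = 0.0671667 kg/s
Mean residence time: t_res = M/Q_s = 8.77 kg / 0.0671667 kg/s = 130.571 s
Geometry in SI: D = 33.5 mm → 0.0335 m, h = 9.50 mm → 0.0095 m
Allowable rise: ΔT_a = T_lim − T_in = 263.1 − 192.5 = 70.6 K
γ̇_max² = ΔT_a·ρ·cp/(η·t_res) = 70.6·1335·2543/(3196·130.571) = 574.354 s⁻²
Take the square root: γ̇_max = √(574.354) = 23.9657 s⁻¹
N_max = γ̇_max h / (πD) = 23.9657·0.0095/(π·0.0335) = 2.16331 rev/s → ×60 = 129.799 rpm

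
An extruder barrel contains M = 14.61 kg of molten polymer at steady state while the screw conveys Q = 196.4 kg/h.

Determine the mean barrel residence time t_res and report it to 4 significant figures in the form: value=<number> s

Throughput in SI: Q_s = 196.4 kg/h ÷ 3600 s/h = 0.0545556 kg/s
Mean residence time: t_res = M/Q_s = 14.61 kg / 0.0545556 kg/s = 267.8 s

value=267.8 s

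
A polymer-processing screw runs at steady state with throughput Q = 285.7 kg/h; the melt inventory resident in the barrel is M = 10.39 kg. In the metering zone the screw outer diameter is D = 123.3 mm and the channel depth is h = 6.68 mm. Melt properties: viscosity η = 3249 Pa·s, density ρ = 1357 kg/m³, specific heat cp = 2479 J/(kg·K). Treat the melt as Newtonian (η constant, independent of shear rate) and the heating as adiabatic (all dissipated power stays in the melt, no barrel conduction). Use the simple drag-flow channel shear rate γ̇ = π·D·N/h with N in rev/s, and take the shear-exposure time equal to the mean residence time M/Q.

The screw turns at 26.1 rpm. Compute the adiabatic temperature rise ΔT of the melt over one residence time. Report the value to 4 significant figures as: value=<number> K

Throughput in SI: Q_s = 285.7 kg/h ÷ 3600 s/h = 0.0793611 kg/s
Mean residence time: t_res = M/Q_s = 10.39 kg / 0.0793611 kg/s = 130.921 s
Convert to SI: D = 0.1233 m, h = 0.00668 m, N = 26.1/60 = 0.435 rev/s
γ̇ = π·D·N / h = π · 0.1233 · 0.435 / 0.00668 = 25.2247 s⁻¹
ΔT = η·γ̇²·t_res/(ρ·cp) = [3249 × 25.2247² × 130.921] / [1357 × 2479] = 80.4549 K

value=80.45 K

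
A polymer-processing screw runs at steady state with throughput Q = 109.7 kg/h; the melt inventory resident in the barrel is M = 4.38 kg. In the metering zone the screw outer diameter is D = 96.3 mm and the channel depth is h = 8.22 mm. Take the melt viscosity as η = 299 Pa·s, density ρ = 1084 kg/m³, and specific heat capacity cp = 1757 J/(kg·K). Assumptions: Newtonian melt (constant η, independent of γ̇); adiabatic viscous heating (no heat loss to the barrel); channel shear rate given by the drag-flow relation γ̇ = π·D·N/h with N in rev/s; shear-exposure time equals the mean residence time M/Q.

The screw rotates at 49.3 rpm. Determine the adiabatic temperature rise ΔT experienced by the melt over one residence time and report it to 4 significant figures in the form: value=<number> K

Convert throughput: Q = 109.7 kg/h = 109.7/3600 = 0.0304722 kg/s
t_res = M / Q_s = 4.38 / 0.0304722 = 143.737 s
Geometry in metres: D = 96.3 mm → 0.0963 m, h = 8.22 mm → 0.00822 m; screw speed N = 49.3 rpm = 0.821667 rev/s
γ̇ = π·D·N / h = π · 0.0963 · 0.821667 / 0.00822 = 30.2413 s⁻¹
ΔT = η·γ̇²·t_res/(ρ·cp) = [299 × 30.2413² × 143.737] / [1084 × 1757] = 20.6367 K

value=20.64 K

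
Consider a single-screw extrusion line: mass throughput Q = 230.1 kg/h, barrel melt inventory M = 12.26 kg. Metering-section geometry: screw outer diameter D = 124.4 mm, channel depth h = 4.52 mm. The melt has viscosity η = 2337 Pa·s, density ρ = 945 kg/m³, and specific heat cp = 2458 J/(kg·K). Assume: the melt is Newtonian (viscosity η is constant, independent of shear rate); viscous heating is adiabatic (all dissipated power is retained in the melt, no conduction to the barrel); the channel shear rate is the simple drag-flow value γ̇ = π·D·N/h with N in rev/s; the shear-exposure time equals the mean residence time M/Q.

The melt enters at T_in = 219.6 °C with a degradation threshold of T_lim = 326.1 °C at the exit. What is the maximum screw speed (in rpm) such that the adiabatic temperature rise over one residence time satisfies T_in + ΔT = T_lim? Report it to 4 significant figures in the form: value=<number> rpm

value=16.30 rpm

Throughput in SI: Q_s = 230.1 kg/h ÷ 3600 s/h = 0.0639167 kg/s
t_res = M / Q_s = 12.26 / 0.0639167 = 191.812 s
Geometry in SI: D = 124.4 mm → 0.1244 m, h = 4.52 mm → 0.00452 m
Allowable rise: ΔT_a = T_lim − T_in = 326.1 − 219.6 = 106.5 K
Invert ΔT = ηγ̇²t_res/(ρcp) for γ̇: γ̇_max² = ΔT_a ρ cp / (η t_res) = 106.5·945·2458 / (2337·191.812) = 551.859 s⁻²
γ̇_max = √551.859 = 23.4917 s⁻¹
N_max = γ̇_max·h / (π·D) = 23.4917 · 0.00452 / (π · 0.1244) = 0.271695 rev/s = 16.3017 rpm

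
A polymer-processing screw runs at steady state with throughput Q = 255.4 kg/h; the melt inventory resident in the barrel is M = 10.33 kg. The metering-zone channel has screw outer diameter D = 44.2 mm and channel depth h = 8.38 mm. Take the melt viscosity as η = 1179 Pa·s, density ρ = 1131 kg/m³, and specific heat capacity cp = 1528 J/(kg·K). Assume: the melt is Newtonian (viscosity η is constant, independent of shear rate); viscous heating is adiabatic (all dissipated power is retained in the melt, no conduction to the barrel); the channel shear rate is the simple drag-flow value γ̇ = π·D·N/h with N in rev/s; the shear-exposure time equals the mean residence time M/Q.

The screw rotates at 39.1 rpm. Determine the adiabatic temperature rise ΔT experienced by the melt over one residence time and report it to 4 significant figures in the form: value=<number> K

Throughput in SI: Q_s = 255.4 kg/h ÷ 3600 s/h = 0.0709444 kg/s
t_res = M / Q_s = 10.33 / 0.0709444 = 145.607 s
D = 44.2 mm = 0.0442 m;  h = 8.38 mm = 0.00838 m;  N = 39.1 rpm / 60 = 0.651667 rev/s
Shear rate: γ̇ = πDN/h = π·0.0442·0.651667/0.00838 = 10.7983 s⁻¹
Adiabatic rise: ΔT = η γ̇² t_res / (ρ cp) = 1179·(10.7983)²·145.607 / (1131·1528) = 11.5829 K

value=11.58 K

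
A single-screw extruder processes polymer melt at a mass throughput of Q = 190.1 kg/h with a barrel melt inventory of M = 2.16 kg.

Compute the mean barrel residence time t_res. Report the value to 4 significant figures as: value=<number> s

Convert throughput: Q = 190.1 kg/h = 190.1/3600 = 0.0528056 kg/s
t_res = M / Q_s = 2.16 / 0.0528056 = 40.9048 s

value=40.90 s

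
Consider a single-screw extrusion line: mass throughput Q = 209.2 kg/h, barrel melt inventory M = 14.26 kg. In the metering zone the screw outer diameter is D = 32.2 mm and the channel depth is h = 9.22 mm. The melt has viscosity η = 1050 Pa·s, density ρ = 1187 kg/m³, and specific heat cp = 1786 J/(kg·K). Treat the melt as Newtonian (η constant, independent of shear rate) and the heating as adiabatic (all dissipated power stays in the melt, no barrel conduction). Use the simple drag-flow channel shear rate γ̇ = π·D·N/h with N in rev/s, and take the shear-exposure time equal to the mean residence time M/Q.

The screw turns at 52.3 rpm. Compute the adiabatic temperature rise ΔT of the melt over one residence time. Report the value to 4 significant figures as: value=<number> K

Throughput in SI: Q_s = 209.2 kg/h ÷ 3600 s/h = 0.0581111 kg/s
t_res = M / Q_s = 14.26 ÷ 0.0581111 = 245.392 s
Convert to SI: D = 0.0322 m, h = 0.00922 m, N = 52.3/60 = 0.871667 rev/s
γ̇ = π·D·N / h = π · 0.0322 · 0.871667 / 0.00922 = 9.56368 s⁻¹
ΔT = η·γ̇²·t_res / (ρ·cp) = 1050 · (9.56368)² · 245.392 / (1187 · 1786) = 11.1165 K

value=11.12 K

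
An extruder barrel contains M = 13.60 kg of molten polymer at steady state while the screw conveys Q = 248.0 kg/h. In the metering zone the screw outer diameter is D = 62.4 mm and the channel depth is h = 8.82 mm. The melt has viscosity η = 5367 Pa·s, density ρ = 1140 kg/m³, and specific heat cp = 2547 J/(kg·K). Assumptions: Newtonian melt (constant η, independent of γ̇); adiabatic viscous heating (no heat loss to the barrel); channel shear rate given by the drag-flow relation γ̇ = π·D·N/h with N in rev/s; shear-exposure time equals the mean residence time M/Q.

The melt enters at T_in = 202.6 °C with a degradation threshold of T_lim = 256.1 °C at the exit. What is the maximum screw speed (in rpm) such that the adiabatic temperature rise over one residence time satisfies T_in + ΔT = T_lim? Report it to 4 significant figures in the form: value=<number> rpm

value=32.69 rpm

Q_s = Q / 3600 = 248.0 / 3600 = 0.0688889 kg/s
t_res = M / Q_s = 13.60 ÷ 0.0688889 = 197.419 s
D = 62.4 mm = 0.0624 m;  h = 8.82 mm = 0.00882 m
ΔT_a = T_lim − T_in = 256.1 °C − 202.6 °C = 53.5 K
γ̇_max² = ΔT_a·ρ·cp / (η·t_res) = [53.5 × 1140 × 2547] / [5367 × 197.419] = 146.611 s⁻²
γ̇_max = sqrt(146.611) = 12.1083 s⁻¹
N_max = γ̇_max·h / (π·D) = 12.1083 · 0.00882 / (π · 0.0624) = 0.544775 rev/s = 32.6865 rpm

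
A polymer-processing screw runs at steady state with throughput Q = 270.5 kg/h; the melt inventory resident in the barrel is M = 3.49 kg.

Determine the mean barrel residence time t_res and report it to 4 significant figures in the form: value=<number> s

Q_s = Q / 3600 = 270.5 / 3600 = 0.0751389 kg/s
t_res = M / Q_s = 3.49 ÷ 0.0751389 = 46.4473 s

value=46.45 s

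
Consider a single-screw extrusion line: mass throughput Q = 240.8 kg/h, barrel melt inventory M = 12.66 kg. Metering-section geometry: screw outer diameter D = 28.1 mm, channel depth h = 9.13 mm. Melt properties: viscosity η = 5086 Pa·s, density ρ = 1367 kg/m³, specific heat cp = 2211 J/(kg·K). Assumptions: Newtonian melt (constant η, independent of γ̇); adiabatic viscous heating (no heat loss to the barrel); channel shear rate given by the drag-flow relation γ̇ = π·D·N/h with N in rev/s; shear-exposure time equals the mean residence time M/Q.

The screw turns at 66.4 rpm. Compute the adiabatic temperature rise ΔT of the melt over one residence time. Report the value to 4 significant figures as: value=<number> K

value=36.47 K

Convert throughput: Q = 240.8 kg/h = 240.8/3600 = 0.0668889 kg/s
Mean residence time: t_res = M/Q_s = 12.66 kg / 0.0668889 kg/s = 189.269 s
Convert to SI: D = 0.0281 m, h = 0.00913 m, N = 66.4/60 = 1.10667 rev/s
γ̇ = π·D·N / h = π · 0.0281 · 1.10667 / 0.00913 = 10.7005 s⁻¹
Adiabatic rise: ΔT = η γ̇² t_res / (ρ cp) = 5086·(10.7005)²·189.269 / (1367·2211) = 36.4673 K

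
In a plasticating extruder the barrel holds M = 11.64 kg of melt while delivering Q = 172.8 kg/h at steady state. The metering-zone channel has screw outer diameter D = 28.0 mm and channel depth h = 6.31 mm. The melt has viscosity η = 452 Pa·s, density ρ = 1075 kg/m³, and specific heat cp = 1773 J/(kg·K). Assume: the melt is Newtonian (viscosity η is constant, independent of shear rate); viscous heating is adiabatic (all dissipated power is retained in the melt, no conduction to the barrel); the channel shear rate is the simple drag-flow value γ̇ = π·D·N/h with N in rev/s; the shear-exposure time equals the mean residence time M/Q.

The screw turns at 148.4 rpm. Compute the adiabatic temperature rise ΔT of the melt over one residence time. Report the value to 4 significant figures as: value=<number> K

value=68.37 K

Throughput in SI: Q_s = 172.8 kg/h ÷ 3600 s/h = 0.048 kg/s
t_res = M / Q_s = 11.64 / 0.048 = 242.5 s
Convert to SI: D = 0.028 m, h = 0.00631 m, N = 148.4/60 = 2.47333 rev/s
γ̇ = π·D·N / h = π · 0.028 · 2.47333 / 0.00631 = 34.4795 s⁻¹
Adiabatic rise: ΔT = η γ̇² t_res / (ρ cp) = 452·(34.4795)²·242.5 / (1075·1773) = 68.3684 K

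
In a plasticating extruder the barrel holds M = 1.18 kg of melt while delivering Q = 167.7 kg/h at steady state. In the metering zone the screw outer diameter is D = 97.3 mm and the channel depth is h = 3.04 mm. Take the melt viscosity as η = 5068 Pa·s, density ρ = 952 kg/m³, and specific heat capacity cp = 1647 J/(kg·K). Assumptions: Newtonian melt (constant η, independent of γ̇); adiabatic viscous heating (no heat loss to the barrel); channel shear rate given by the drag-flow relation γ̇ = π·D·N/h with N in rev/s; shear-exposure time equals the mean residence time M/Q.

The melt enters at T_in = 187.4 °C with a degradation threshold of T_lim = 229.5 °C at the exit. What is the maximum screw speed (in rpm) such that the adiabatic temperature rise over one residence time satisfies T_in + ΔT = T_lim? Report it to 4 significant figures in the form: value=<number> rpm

value=13.53 rpm

Q_s = Q / 3600 = 167.7 / 3600 = 0.0465833 kg/s
t_res = M / Q_s = 1.18 ÷ 0.0465833 = 25.3309 s
Convert to metres: D = 0.0973 m, h = 0.00304 m
ΔT_a = T_lim − T_in = 229.5 − 187.4 = 42.1 K
Invert ΔT = ηγ̇²t_res/(ρcp) for γ̇: γ̇_max² = ΔT_a ρ cp / (η t_res) = 42.1·952·1647 / (5068·25.3309) = 514.191 s⁻²
Take the square root: γ̇_max = √(514.191) = 22.6758 s⁻¹
N_max = γ̇_max h / (πD) = 22.6758·0.00304/(π·0.0973) = 0.225514 rev/s → ×60 = 13.5308 rpm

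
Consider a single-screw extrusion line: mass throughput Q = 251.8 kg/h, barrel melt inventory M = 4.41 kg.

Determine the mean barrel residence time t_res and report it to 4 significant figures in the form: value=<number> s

value=63.05 s

Convert throughput: Q = 251.8 kg/h = 251.8/3600 = 0.0699444 kg/s
Mean residence time: t_res = M/Q_s = 4.41 kg / 0.0699444 kg/s = 63.05 s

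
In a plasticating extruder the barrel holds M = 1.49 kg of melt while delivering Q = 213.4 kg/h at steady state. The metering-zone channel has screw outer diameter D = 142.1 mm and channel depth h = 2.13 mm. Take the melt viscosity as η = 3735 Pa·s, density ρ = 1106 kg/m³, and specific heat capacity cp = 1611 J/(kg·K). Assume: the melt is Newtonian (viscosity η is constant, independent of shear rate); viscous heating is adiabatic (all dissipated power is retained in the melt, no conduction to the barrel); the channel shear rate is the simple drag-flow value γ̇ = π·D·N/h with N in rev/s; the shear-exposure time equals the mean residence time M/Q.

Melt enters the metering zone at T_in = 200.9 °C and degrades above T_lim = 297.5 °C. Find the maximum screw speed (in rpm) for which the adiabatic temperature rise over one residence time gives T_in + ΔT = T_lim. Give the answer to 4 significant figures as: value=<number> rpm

value=12.26 rpm

Q_s = Q / 3600 = 213.4 / 3600 = 0.0592778 kg/s
t_res = M / Q_s = 1.49 / 0.0592778 = 25.1359 s
Geometry in SI: D = 142.1 mm → 0.1421 m, h = 2.13 mm → 0.00213 m
ΔT_a = T_lim − T_in = 297.5 °C − 200.9 °C = 96.6 K
γ̇_max² = ΔT_a·ρ·cp / (η·t_res) = [96.6 × 1106 × 1611] / [3735 × 25.1359] = 1833.34 s⁻²
Take the square root: γ̇_max = √(1833.34) = 42.8175 s⁻¹
N_max = γ̇_max·h / (π·D) = 42.8175 · 0.00213 / (π · 0.1421) = 0.204295 rev/s = 12.2577 rpm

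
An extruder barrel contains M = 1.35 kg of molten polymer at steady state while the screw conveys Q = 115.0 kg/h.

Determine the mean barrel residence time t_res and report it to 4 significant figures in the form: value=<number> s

value=42.26 s

Convert throughput: Q = 115.0 kg/h = 115.0/3600 = 0.0319444 kg/s
Mean residence time: t_res = M/Q_s = 1.35 kg / 0.0319444 kg/s = 42.2609 s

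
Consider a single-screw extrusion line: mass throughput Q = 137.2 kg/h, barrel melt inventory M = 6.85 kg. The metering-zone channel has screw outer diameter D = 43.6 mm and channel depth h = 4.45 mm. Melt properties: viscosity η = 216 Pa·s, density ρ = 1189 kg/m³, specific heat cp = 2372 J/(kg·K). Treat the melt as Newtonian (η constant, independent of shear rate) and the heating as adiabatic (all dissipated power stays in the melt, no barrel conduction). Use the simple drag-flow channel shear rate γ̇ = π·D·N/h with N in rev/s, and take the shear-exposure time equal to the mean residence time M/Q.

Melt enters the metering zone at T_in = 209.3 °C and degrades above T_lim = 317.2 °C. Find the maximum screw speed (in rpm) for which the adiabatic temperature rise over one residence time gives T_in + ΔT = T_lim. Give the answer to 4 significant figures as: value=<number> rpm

value=172.6 rpm

Throughput in SI: Q_s = 137.2 kg/h ÷ 3600 s/h = 0.0381111 kg/s
Mean residence time: t_res = M/Q_s = 6.85 kg / 0.0381111 kg/s = 179.738 s
Convert to metres: D = 0.0436 m, h = 0.00445 m
ΔT_a = T_lim − T_in = 317.2 − 209.3 = 107.9 K
γ̇_max² = ΔT_a·ρ·cp/(η·t_res) = 107.9·1189·2372/(216·179.738) = 7838.36 s⁻²
γ̇_max = sqrt(7838.36) = 88.5345 s⁻¹
N_max = γ̇_max h / (πD) = 88.5345·0.00445/(π·0.0436) = 2.87631 rev/s → ×60 = 172.579 rpm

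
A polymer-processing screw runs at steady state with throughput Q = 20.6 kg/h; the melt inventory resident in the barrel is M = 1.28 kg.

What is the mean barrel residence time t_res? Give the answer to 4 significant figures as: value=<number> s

value=223.7 s

Q_s = Q / 3600 = 20.6 / 3600 = 0.00572222 kg/s
t_res = M / Q_s = 1.28 / 0.00572222 = 223.689 s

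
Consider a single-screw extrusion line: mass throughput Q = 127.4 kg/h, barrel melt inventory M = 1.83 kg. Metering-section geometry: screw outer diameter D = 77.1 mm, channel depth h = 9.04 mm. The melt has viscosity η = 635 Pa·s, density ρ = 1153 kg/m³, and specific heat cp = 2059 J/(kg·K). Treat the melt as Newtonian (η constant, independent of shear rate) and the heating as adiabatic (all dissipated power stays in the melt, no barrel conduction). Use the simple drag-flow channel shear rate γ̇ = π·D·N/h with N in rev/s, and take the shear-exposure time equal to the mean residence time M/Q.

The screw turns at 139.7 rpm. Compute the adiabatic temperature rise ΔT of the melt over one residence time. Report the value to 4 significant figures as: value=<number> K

value=53.83 K

Throughput in SI: Q_s = 127.4 kg/h ÷ 3600 s/h = 0.0353889 kg/s
t_res = M / Q_s = 1.83 ÷ 0.0353889 = 51.7111 s
D = 77.1 mm = 0.0771 m;  h = 9.04 mm = 0.00904 m;  N = 139.7 rpm / 60 = 2.32833 rev/s
Shear rate: γ̇ = πDN/h = π·0.0771·2.32833/0.00904 = 62.3851 s⁻¹
ΔT = η·γ̇²·t_res/(ρ·cp) = [635 × 62.3851² × 51.7111] / [1153 × 2059] = 53.8312 K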